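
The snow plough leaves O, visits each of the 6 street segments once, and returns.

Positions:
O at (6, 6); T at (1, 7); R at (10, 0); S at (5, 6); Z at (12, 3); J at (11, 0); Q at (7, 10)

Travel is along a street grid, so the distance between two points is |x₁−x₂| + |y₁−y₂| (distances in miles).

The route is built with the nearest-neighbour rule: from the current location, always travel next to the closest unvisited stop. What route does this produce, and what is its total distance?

42 miles along O → S → T → Q → Z → J → R → O.

From O: distances to unvisited — S=1, Q=5, T=6, Z=9, R=10, J=11. Nearest is S (1).
From S: distances to unvisited — T=5, Q=6, Z=10, R=11, J=12. Nearest is T (5).
From T: distances to unvisited — Q=9, Z=15, R=16, J=17. Nearest is Q (9).
From Q: distances to unvisited — Z=12, R=13, J=14. Nearest is Z (12).
From Z: distances to unvisited — J=4, R=5. Nearest is J (4).
From J: distances to unvisited — R=1. Nearest is R (1).
Return R→O: 10.
Total = 1 + 5 + 9 + 12 + 4 + 1 + 10 = 42.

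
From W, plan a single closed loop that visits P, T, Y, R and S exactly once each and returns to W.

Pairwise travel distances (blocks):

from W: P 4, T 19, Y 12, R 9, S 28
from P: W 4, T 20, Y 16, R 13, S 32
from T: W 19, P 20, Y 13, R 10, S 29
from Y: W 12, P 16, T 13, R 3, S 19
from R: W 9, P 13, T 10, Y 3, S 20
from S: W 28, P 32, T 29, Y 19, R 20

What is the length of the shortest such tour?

W-P-T-Y-R-S-W: 4+20+13+3+20+28 = 88
W-P-T-Y-S-R-W: 4+20+13+19+20+9 = 85
W-P-T-R-Y-S-W: 4+20+10+3+19+28 = 84
W-P-T-R-S-Y-W: 4+20+10+20+19+12 = 85
W-P-T-S-Y-R-W: 4+20+29+19+3+9 = 84
W-P-T-S-R-Y-W: 4+20+29+20+3+12 = 88
W-P-Y-T-R-S-W: 4+16+13+10+20+28 = 91
W-P-Y-T-S-R-W: 4+16+13+29+20+9 = 91
W-P-Y-R-T-S-W: 4+16+3+10+29+28 = 90
W-P-Y-R-S-T-W: 4+16+3+20+29+19 = 91
W-P-Y-S-T-R-W: 4+16+19+29+10+9 = 87
W-P-Y-S-R-T-W: 4+16+19+20+10+19 = 88
W-P-R-T-Y-S-W: 4+13+10+13+19+28 = 87
W-P-R-T-S-Y-W: 4+13+10+29+19+12 = 87
… (46 more)
The minimum is 84.
One optimal route: W → P → T → R → Y → S → W (or its reverse).

Minimum total distance: 84 blocks.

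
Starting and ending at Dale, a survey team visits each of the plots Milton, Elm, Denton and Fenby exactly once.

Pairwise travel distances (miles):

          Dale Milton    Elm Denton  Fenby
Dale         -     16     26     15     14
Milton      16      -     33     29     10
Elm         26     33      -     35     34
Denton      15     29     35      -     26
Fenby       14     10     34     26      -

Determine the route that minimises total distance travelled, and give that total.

Dale - Milton - Elm - Denton - Fenby - Dale: 16+33+35+26+14 = 124
Dale - Milton - Elm - Fenby - Denton - Dale: 16+33+34+26+15 = 124
Dale - Milton - Denton - Elm - Fenby - Dale: 16+29+35+34+14 = 128
Dale - Milton - Denton - Fenby - Elm - Dale: 16+29+26+34+26 = 131
Dale - Milton - Fenby - Elm - Denton - Dale: 16+10+34+35+15 = 110
Dale - Milton - Fenby - Denton - Elm - Dale: 16+10+26+35+26 = 113
Dale - Elm - Milton - Denton - Fenby - Dale: 26+33+29+26+14 = 128
Dale - Elm - Milton - Fenby - Denton - Dale: 26+33+10+26+15 = 110
Dale - Elm - Denton - Milton - Fenby - Dale: 26+35+29+10+14 = 114
Dale - Elm - Fenby - Milton - Denton - Dale: 26+34+10+29+15 = 114
Dale - Denton - Milton - Elm - Fenby - Dale: 15+29+33+34+14 = 125
Dale - Denton - Elm - Milton - Fenby - Dale: 15+35+33+10+14 = 107
The minimum is 107.
One optimal route: Dale → Denton → Elm → Milton → Fenby → Dale (or its reverse).

Minimum total distance: 107 miles.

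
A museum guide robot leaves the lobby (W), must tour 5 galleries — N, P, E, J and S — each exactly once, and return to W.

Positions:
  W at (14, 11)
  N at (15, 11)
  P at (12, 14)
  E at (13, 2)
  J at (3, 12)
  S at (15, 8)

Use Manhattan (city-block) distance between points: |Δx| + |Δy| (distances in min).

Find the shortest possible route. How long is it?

There are 60 distinct closed tours to check (reversals are equivalent).
W - N - P - E - J - S - W: 1+6+13+20+16+4 = 60
W - N - P - E - S - J - W: 1+6+13+8+16+12 = 56
W - N - P - J - E - S - W: 1+6+11+20+8+4 = 50
W - N - P - J - S - E - W: 1+6+11+16+8+10 = 52
W - N - P - S - E - J - W: 1+6+9+8+20+12 = 56
W - N - P - S - J - E - W: 1+6+9+16+20+10 = 62
W - N - E - P - J - S - W: 1+11+13+11+16+4 = 56
W - N - E - P - S - J - W: 1+11+13+9+16+12 = 62
W - N - E - J - P - S - W: 1+11+20+11+9+4 = 56
W - N - E - J - S - P - W: 1+11+20+16+9+5 = 62
W - N - E - S - P - J - W: 1+11+8+9+11+12 = 52
W - N - E - S - J - P - W: 1+11+8+16+11+5 = 52
W - N - J - P - E - S - W: 1+13+11+13+8+4 = 50
W - N - J - P - S - E - W: 1+13+11+9+8+10 = 52
… (46 more)
W - N - S - E - P - J - W: 1+3+8+13+11+12 = 48  ← best
The minimum is 48.
One optimal route: W → N → S → E → P → J → W (or its reverse).

48 min — the shortest possible round trip.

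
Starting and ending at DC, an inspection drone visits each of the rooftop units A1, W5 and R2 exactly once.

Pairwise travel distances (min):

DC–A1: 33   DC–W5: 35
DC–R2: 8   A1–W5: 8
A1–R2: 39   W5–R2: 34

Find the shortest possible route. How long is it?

With 3 stops there are 3!/2 = 3 distinct round trips (a route and its reverse cost the same).
DC → A1 → W5 → R2 → DC: 33+8+34+8 = 83
DC → A1 → R2 → W5 → DC: 33+39+34+35 = 141
DC → W5 → A1 → R2 → DC: 35+8+39+8 = 90
The minimum is 83.
One optimal route: DC → A1 → W5 → R2 → DC (or its reverse).

Minimum total distance: 83 min.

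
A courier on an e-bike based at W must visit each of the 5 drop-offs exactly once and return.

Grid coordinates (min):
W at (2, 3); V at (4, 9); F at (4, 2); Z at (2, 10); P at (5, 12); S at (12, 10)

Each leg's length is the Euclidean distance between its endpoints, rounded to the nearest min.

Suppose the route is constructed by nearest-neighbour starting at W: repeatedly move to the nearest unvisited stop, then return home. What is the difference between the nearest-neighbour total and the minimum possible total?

W: F=2, V=6, Z=7, P=9, S=12 ⇒ F
F: V=7, Z=8, P=10, S=11 ⇒ V
V: Z=2, P=3, S=8 ⇒ Z
Z: P=4, S=10 ⇒ P
P: S=7 ⇒ S
NN route W → F → V → Z → P → S → W costs 34.
Optimal: W → V → Z → P → S → F → W costs 32 (by enumerating all 60 distinct tours).
Excess = 34 − 32 = 2.

Excess over optimum: 2 min.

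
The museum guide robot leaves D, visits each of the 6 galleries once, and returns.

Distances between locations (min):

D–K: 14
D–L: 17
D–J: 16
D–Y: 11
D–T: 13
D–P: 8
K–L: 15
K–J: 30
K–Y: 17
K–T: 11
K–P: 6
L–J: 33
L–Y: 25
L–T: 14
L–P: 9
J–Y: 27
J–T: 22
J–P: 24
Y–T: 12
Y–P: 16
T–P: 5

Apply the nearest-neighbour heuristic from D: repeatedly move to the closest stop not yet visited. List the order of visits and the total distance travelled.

From D: distances to unvisited — P=8, Y=11, T=13, K=14, J=16, L=17. Nearest is P (8).
From P: distances to unvisited — T=5, K=6, L=9, Y=16, J=24. Nearest is T (5).
From T: distances to unvisited — K=11, Y=12, L=14, J=22. Nearest is K (11).
From K: distances to unvisited — L=15, Y=17, J=30. Nearest is L (15).
From L: distances to unvisited — Y=25, J=33. Nearest is Y (25).
From Y: distances to unvisited — J=27. Nearest is J (27).
Return J→D: 16.
Total = 8 + 5 + 11 + 15 + 25 + 27 + 16 = 107.

Total distance 107 min via the nearest-neighbour route D → P → T → K → L → Y → J → D.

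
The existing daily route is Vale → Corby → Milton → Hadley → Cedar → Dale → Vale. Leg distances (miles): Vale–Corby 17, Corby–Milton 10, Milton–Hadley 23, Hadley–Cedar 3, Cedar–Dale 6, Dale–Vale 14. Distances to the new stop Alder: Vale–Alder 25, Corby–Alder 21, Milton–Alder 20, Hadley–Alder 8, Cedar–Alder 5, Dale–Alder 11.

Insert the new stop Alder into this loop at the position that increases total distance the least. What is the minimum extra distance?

+5 miles — insert Alder between Milton and Hadley.

Insertion cost between consecutive stops i–j is d(i,Alder) + d(Alder,j) − d(i,j):
  between Vale and Corby: 25 + 21 − 17 = 29
  between Corby and Milton: 21 + 20 − 10 = 31
  between Milton and Hadley: 20 + 8 − 23 = 5
  between Hadley and Cedar: 8 + 5 − 3 = 10
  between Cedar and Dale: 5 + 11 − 6 = 10
  between Dale and Vale: 11 + 25 − 14 = 22
Cheapest insertion is between Milton and Hadley, adding 5.
New total = 73 + 5 = 78.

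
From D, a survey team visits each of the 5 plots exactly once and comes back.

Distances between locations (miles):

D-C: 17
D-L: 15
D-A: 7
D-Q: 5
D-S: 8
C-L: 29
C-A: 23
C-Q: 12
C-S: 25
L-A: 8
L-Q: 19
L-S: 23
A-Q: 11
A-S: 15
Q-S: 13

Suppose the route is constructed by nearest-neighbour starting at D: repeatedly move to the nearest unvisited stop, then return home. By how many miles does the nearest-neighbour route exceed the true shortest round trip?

Excess over optimum: 12 miles.

From D: Q=5, A=7, S=8, L=15, C=17 → choose Q (5).
From Q: A=11, C=12, S=13, L=19 → choose A (11).
From A: L=8, S=15, C=23 → choose L (8).
From L: S=23, C=29 → choose S (23).
From S: C=25 → choose C (25).
NN route D → Q → A → L → S → C → D costs 89.
Optimal: D → A → L → C → Q → S → D costs 77 (by enumerating all 60 distinct tours).
Excess = 89 − 77 = 12.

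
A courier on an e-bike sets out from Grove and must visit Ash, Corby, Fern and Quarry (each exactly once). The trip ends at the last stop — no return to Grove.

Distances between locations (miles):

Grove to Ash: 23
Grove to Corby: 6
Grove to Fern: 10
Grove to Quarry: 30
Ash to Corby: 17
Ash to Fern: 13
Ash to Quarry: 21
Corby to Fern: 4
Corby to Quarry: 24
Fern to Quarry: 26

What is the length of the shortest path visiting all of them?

Minimum one-way distance = 44 miles.

There are 4! = 24 possible orderings.
Grove → Ash → Corby → Fern → Quarry: 23+17+4+26 = 70
Grove → Ash → Corby → Quarry → Fern: 23+17+24+26 = 90
Grove → Ash → Fern → Corby → Quarry: 23+13+4+24 = 64
Grove → Ash → Fern → Quarry → Corby: 23+13+26+24 = 86
Grove → Ash → Quarry → Corby → Fern: 23+21+24+4 = 72
Grove → Ash → Quarry → Fern → Corby: 23+21+26+4 = 74
Grove → Corby → Ash → Fern → Quarry: 6+17+13+26 = 62
Grove → Corby → Ash → Quarry → Fern: 6+17+21+26 = 70
Grove → Corby → Fern → Ash → Quarry: 6+4+13+21 = 44
Grove → Corby → Fern → Quarry → Ash: 6+4+26+21 = 57
Grove → Corby → Quarry → Ash → Fern: 6+24+21+13 = 64
Grove → Corby → Quarry → Fern → Ash: 6+24+26+13 = 69
Grove → Fern → Ash → Corby → Quarry: 10+13+17+24 = 64
Grove → Fern → Ash → Quarry → Corby: 10+13+21+24 = 68
… (10 more)
The minimum is 44.
One shortest path: Grove → Corby → Fern → Ash → Quarry.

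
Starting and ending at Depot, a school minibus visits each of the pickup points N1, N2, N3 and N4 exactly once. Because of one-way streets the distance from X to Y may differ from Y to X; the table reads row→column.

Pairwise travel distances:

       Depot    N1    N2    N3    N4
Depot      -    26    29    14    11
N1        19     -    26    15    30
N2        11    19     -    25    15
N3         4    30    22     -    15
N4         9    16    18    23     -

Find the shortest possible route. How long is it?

Shortest round trip = 67.

Depot → N1 → N2 → N3 → N4 → Depot: 26+26+25+15+9 = 101
Depot → N1 → N2 → N4 → N3 → Depot: 26+26+15+23+4 = 94
Depot → N1 → N3 → N2 → N4 → Depot: 26+15+22+15+9 = 87
Depot → N1 → N3 → N4 → N2 → Depot: 26+15+15+18+11 = 85
Depot → N1 → N4 → N2 → N3 → Depot: 26+30+18+25+4 = 103
Depot → N1 → N4 → N3 → N2 → Depot: 26+30+23+22+11 = 112
Depot → N2 → N1 → N3 → N4 → Depot: 29+19+15+15+9 = 87
Depot → N2 → N1 → N4 → N3 → Depot: 29+19+30+23+4 = 105
Depot → N2 → N3 → N1 → N4 → Depot: 29+25+30+30+9 = 123
Depot → N2 → N3 → N4 → N1 → Depot: 29+25+15+16+19 = 104
Depot → N2 → N4 → N1 → N3 → Depot: 29+15+16+15+4 = 79
Depot → N2 → N4 → N3 → N1 → Depot: 29+15+23+30+19 = 116
Depot → N3 → N1 → N2 → N4 → Depot: 14+30+26+15+9 = 94
Depot → N3 → N1 → N4 → N2 → Depot: 14+30+30+18+11 = 103
… (10 more)
Depot → N4 → N2 → N1 → N3 → Depot: 11+18+19+15+4 = 67  ← best
The minimum is 67.
One optimal route: Depot → N4 → N2 → N1 → N3 → Depot.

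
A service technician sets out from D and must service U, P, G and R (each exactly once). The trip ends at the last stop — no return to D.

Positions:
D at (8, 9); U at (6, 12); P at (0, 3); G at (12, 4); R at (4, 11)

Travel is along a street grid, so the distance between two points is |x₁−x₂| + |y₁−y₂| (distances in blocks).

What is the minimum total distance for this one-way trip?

Shortest open route: 33 blocks.

There are 4! = 24 possible orderings.
D → U → P → G → R: 5+15+13+15 = 48
D → U → P → R → G: 5+15+12+15 = 47
D → U → G → P → R: 5+14+13+12 = 44
D → U → G → R → P: 5+14+15+12 = 46
D → U → R → P → G: 5+3+12+13 = 33
D → U → R → G → P: 5+3+15+13 = 36
D → P → U → G → R: 14+15+14+15 = 58
D → P → U → R → G: 14+15+3+15 = 47
D → P → G → U → R: 14+13+14+3 = 44
D → P → G → R → U: 14+13+15+3 = 45
D → P → R → U → G: 14+12+3+14 = 43
D → P → R → G → U: 14+12+15+14 = 55
D → G → U → P → R: 9+14+15+12 = 50
D → G → U → R → P: 9+14+3+12 = 38
… (10 more)
The minimum is 33.
One shortest path: D → U → R → P → G.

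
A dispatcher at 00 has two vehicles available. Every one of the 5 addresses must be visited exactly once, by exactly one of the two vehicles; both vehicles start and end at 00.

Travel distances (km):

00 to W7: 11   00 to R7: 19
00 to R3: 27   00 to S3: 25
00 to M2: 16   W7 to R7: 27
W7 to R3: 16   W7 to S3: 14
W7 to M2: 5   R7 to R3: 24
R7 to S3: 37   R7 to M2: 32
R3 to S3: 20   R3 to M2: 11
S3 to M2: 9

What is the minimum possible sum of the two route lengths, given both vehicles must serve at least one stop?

Check every non-empty split of the stops between the two vehicles; for each half take its own optimal tour:
  {W7} + {R7, R3, S3, M2}: 22 + 88 = 110
  {R7} + {W7, R3, S3, M2}: 38 + 72 = 110
  {W7, R7} + {R3, S3, M2}: 57 + 72 = 129
  {R3} + {W7, R7, S3, M2}: 54 + 81 = 135
  {W7, R3} + {R7, S3, M2}: 54 + 81 = 135
  {R7, R3} + {W7, S3, M2}: 70 + 50 = 120
  … (15 splits in total)
Best: vehicle 1 00 → W7 → 00 = 22; vehicle 2 00 → R7 → R3 → S3 → M2 → 00 = 88; combined 110.

Minimum combined distance: 110 km.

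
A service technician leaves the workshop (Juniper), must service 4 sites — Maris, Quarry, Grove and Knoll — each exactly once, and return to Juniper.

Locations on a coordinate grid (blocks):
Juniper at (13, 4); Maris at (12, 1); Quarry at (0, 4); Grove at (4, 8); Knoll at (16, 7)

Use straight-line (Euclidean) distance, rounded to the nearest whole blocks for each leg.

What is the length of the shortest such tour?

Shortest round trip = 37 blocks.

There are 12 distinct closed tours to check (reversals are equivalent).
Juniper - Maris - Quarry - Grove - Knoll - Juniper: 3+12+6+12+4 = 37
Juniper - Maris - Quarry - Knoll - Grove - Juniper: 3+12+16+12+10 = 53
Juniper - Maris - Grove - Quarry - Knoll - Juniper: 3+11+6+16+4 = 40
Juniper - Maris - Grove - Knoll - Quarry - Juniper: 3+11+12+16+13 = 55
Juniper - Maris - Knoll - Quarry - Grove - Juniper: 3+7+16+6+10 = 42
Juniper - Maris - Knoll - Grove - Quarry - Juniper: 3+7+12+6+13 = 41
Juniper - Quarry - Maris - Grove - Knoll - Juniper: 13+12+11+12+4 = 52
Juniper - Quarry - Maris - Knoll - Grove - Juniper: 13+12+7+12+10 = 54
Juniper - Quarry - Grove - Maris - Knoll - Juniper: 13+6+11+7+4 = 41
Juniper - Quarry - Knoll - Maris - Grove - Juniper: 13+16+7+11+10 = 57
Juniper - Grove - Maris - Quarry - Knoll - Juniper: 10+11+12+16+4 = 53
Juniper - Grove - Quarry - Maris - Knoll - Juniper: 10+6+12+7+4 = 39
The minimum is 37.
One optimal route: Juniper → Maris → Quarry → Grove → Knoll → Juniper (or its reverse).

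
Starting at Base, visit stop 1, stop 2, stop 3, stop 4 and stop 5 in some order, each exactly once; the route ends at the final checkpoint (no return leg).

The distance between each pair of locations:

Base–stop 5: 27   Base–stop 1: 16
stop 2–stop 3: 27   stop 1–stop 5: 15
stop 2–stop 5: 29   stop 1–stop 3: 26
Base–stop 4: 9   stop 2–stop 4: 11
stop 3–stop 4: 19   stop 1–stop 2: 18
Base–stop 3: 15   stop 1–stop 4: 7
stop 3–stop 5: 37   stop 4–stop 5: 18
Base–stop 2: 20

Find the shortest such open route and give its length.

Shortest open route: 75.

There are 5! = 120 possible orderings.
Base→stop 1→stop 2→stop 3→stop 4→stop 5: 16+18+27+19+18 = 98
Base→stop 1→stop 2→stop 3→stop 5→stop 4: 16+18+27+37+18 = 116
Base→stop 1→stop 2→stop 4→stop 3→stop 5: 16+18+11+19+37 = 101
Base→stop 1→stop 2→stop 4→stop 5→stop 3: 16+18+11+18+37 = 100
Base→stop 1→stop 2→stop 5→stop 3→stop 4: 16+18+29+37+19 = 119
Base→stop 1→stop 2→stop 5→stop 4→stop 3: 16+18+29+18+19 = 100
Base→stop 1→stop 3→stop 2→stop 4→stop 5: 16+26+27+11+18 = 98
Base→stop 1→stop 3→stop 2→stop 5→stop 4: 16+26+27+29+18 = 116
Base→stop 1→stop 3→stop 4→stop 2→stop 5: 16+26+19+11+29 = 101
Base→stop 1→stop 3→stop 4→stop 5→stop 2: 16+26+19+18+29 = 108
Base→stop 1→stop 3→stop 5→stop 2→stop 4: 16+26+37+29+11 = 119
Base→stop 1→stop 3→stop 5→stop 4→stop 2: 16+26+37+18+11 = 108
Base→stop 1→stop 4→stop 2→stop 3→stop 5: 16+7+11+27+37 = 98
Base→stop 1→stop 4→stop 2→stop 5→stop 3: 16+7+11+29+37 = 100
… (106 more)
Base→stop 3→stop 2→stop 4→stop 1→stop 5: 15+27+11+7+15 = 75  ← best
The minimum is 75.
One shortest path: Base → stop 3 → stop 2 → stop 4 → stop 1 → stop 5.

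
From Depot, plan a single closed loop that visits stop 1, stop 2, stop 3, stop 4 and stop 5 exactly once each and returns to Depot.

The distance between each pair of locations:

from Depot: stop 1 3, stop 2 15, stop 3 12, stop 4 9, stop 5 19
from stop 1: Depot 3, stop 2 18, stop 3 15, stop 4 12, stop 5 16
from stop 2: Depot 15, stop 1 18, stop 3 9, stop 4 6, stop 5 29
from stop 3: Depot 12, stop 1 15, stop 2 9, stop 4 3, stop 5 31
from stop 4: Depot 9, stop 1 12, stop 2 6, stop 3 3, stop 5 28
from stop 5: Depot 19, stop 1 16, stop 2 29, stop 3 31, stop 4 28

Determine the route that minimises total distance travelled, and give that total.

With 5 stops there are 5!/2 = 60 distinct round trips (a route and its reverse cost the same).
Depot-stop 1-stop 2-stop 3-stop 4-stop 5-Depot: 3+18+9+3+28+19 = 80
Depot-stop 1-stop 2-stop 3-stop 5-stop 4-Depot: 3+18+9+31+28+9 = 98
Depot-stop 1-stop 2-stop 4-stop 3-stop 5-Depot: 3+18+6+3+31+19 = 80
Depot-stop 1-stop 2-stop 4-stop 5-stop 3-Depot: 3+18+6+28+31+12 = 98
Depot-stop 1-stop 2-stop 5-stop 3-stop 4-Depot: 3+18+29+31+3+9 = 93
Depot-stop 1-stop 2-stop 5-stop 4-stop 3-Depot: 3+18+29+28+3+12 = 93
Depot-stop 1-stop 3-stop 2-stop 4-stop 5-Depot: 3+15+9+6+28+19 = 80
Depot-stop 1-stop 3-stop 2-stop 5-stop 4-Depot: 3+15+9+29+28+9 = 93
Depot-stop 1-stop 3-stop 4-stop 2-stop 5-Depot: 3+15+3+6+29+19 = 75
Depot-stop 1-stop 3-stop 4-stop 5-stop 2-Depot: 3+15+3+28+29+15 = 93
Depot-stop 1-stop 3-stop 5-stop 2-stop 4-Depot: 3+15+31+29+6+9 = 93
Depot-stop 1-stop 3-stop 5-stop 4-stop 2-Depot: 3+15+31+28+6+15 = 98
Depot-stop 1-stop 4-stop 2-stop 3-stop 5-Depot: 3+12+6+9+31+19 = 80
Depot-stop 1-stop 4-stop 2-stop 5-stop 3-Depot: 3+12+6+29+31+12 = 93
… (46 more)
Depot-stop 1-stop 5-stop 2-stop 3-stop 4-Depot: 3+16+29+9+3+9 = 69  ← best
The minimum is 69.
One optimal route: Depot → stop 1 → stop 5 → stop 2 → stop 3 → stop 4 → Depot (or its reverse).

Shortest round trip = 69.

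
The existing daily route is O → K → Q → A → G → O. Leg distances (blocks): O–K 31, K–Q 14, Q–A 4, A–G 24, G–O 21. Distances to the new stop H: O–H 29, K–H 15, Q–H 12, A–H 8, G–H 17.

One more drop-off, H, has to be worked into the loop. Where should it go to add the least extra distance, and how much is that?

+1 blocks — insert H between A and G.

Insertion cost between consecutive stops i–j is d(i,H) + d(H,j) − d(i,j):
  between O and K: 29 + 15 − 31 = 13
  between K and Q: 15 + 12 − 14 = 13
  between Q and A: 12 + 8 − 4 = 16
  between A and G: 8 + 17 − 24 = 1
  between G and O: 17 + 29 − 21 = 25
Cheapest insertion is between A and G, adding 1.
New total = 94 + 1 = 95.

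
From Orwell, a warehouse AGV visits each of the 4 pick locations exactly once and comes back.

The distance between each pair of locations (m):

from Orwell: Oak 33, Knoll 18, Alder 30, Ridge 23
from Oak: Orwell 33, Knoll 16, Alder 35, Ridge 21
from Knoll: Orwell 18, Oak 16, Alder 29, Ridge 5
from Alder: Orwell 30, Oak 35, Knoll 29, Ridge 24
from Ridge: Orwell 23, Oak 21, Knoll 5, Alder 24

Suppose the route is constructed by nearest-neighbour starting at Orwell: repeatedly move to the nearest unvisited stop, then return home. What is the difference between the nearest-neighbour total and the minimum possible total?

From Orwell: Knoll=18, Ridge=23, Alder=30, Oak=33 → choose Knoll (18).
From Knoll: Ridge=5, Oak=16, Alder=29 → choose Ridge (5).
From Ridge: Oak=21, Alder=24 → choose Oak (21).
From Oak: Alder=35 → choose Alder (35).
NN route Orwell → Knoll → Ridge → Oak → Alder → Orwell costs 109.
Optimal: Orwell → Oak → Knoll → Ridge → Alder → Orwell costs 108 (by enumerating all 12 distinct tours).
Excess = 109 − 108 = 1.

1 m longer than the optimal tour.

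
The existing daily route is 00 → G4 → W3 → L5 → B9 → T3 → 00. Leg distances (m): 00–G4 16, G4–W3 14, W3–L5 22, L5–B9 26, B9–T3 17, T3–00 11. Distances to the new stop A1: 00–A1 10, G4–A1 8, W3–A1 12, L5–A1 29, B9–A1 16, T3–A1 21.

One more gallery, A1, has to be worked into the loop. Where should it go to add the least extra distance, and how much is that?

Minimum extra distance: 2 m, inserting A1 between 00 and G4.

Insertion cost between consecutive stops i–j is d(i,A1) + d(A1,j) − d(i,j):
  between 00 and G4: 10 + 8 − 16 = 2
  between G4 and W3: 8 + 12 − 14 = 6
  between W3 and L5: 12 + 29 − 22 = 19
  between L5 and B9: 29 + 16 − 26 = 19
  between B9 and T3: 16 + 21 − 17 = 20
  between T3 and 00: 21 + 10 − 11 = 20
Cheapest insertion is between 00 and G4, adding 2.
New total = 106 + 2 = 108.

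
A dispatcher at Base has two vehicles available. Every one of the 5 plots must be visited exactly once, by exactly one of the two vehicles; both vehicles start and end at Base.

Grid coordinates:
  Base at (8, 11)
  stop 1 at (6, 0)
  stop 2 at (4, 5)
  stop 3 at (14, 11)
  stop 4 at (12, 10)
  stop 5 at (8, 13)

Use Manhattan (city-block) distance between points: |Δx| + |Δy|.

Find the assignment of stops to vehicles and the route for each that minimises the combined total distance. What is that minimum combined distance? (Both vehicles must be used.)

Try each way of splitting the stops between the two vehicles (each non-empty) and, for each split, find the best tour for each vehicle:
  {stop 1} + {stop 2, stop 3, stop 4, stop 5}: 26 + 36 = 62
  {stop 2} + {stop 1, stop 3, stop 4, stop 5}: 20 + 42 = 62
  {stop 1, stop 2} + {stop 3, stop 4, stop 5}: 30 + 18 = 48
  {stop 3} + {stop 1, stop 2, stop 4, stop 5}: 12 + 42 = 54
  {stop 1, stop 3} + {stop 2, stop 4, stop 5}: 38 + 32 = 70
  {stop 2, stop 3} + {stop 1, stop 4, stop 5}: 32 + 38 = 70
  … (15 splits in total)
  {stop 1, stop 2, stop 3, stop 4} + {stop 5}: 42 + 4 = 46  ← best
Best: vehicle 1 Base → stop 1 → stop 2 → stop 4 → stop 3 → Base = 42; vehicle 2 Base → stop 5 → Base = 4; combined 46.

46 — the smallest possible combined total.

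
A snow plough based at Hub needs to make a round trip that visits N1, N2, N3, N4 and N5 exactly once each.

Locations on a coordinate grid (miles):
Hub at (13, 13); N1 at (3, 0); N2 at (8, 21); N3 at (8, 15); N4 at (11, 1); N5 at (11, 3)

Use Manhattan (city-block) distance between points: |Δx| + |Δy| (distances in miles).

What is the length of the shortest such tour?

There are 60 distinct closed tours to check (reversals are equivalent).
Hub-N1-N2-N3-N4-N5-Hub: 23+26+6+17+2+12 = 86
Hub-N1-N2-N3-N5-N4-Hub: 23+26+6+15+2+14 = 86
Hub-N1-N2-N4-N3-N5-Hub: 23+26+23+17+15+12 = 116
Hub-N1-N2-N4-N5-N3-Hub: 23+26+23+2+15+7 = 96
Hub-N1-N2-N5-N3-N4-Hub: 23+26+21+15+17+14 = 116
Hub-N1-N2-N5-N4-N3-Hub: 23+26+21+2+17+7 = 96
Hub-N1-N3-N2-N4-N5-Hub: 23+20+6+23+2+12 = 86
Hub-N1-N3-N2-N5-N4-Hub: 23+20+6+21+2+14 = 86
Hub-N1-N3-N4-N2-N5-Hub: 23+20+17+23+21+12 = 116
Hub-N1-N3-N4-N5-N2-Hub: 23+20+17+2+21+13 = 96
Hub-N1-N3-N5-N2-N4-Hub: 23+20+15+21+23+14 = 116
Hub-N1-N3-N5-N4-N2-Hub: 23+20+15+2+23+13 = 96
Hub-N1-N4-N2-N3-N5-Hub: 23+9+23+6+15+12 = 88
Hub-N1-N4-N2-N5-N3-Hub: 23+9+23+21+15+7 = 98
… (46 more)
Hub-N2-N3-N1-N4-N5-Hub: 13+6+20+9+2+12 = 62  ← best
The minimum is 62.
One optimal route: Hub → N2 → N3 → N1 → N4 → N5 → Hub (or its reverse).

Minimum total distance: 62 miles.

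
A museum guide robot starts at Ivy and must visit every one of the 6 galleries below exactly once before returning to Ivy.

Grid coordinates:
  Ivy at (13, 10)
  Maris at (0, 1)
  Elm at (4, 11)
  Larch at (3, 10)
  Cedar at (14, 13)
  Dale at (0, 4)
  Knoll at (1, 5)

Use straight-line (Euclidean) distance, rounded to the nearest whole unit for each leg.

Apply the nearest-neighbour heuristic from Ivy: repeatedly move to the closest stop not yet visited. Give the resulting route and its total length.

Total distance 39 via the nearest-neighbour route Ivy → Cedar → Elm → Larch → Knoll → Dale → Maris → Ivy.

From Ivy: distances to unvisited — Cedar=3, Elm=9, Larch=10, Knoll=13, Dale=14, Maris=16. Nearest is Cedar (3).
From Cedar: distances to unvisited — Elm=10, Larch=11, Knoll=15, Dale=17, Maris=18. Nearest is Elm (10).
From Elm: distances to unvisited — Larch=1, Knoll=7, Dale=8, Maris=11. Nearest is Larch (1).
From Larch: distances to unvisited — Knoll=5, Dale=7, Maris=9. Nearest is Knoll (5).
From Knoll: distances to unvisited — Dale=1, Maris=4. Nearest is Dale (1).
From Dale: distances to unvisited — Maris=3. Nearest is Maris (3).
Return Maris→Ivy: 16.
Total = 3 + 10 + 1 + 5 + 1 + 3 + 16 = 39.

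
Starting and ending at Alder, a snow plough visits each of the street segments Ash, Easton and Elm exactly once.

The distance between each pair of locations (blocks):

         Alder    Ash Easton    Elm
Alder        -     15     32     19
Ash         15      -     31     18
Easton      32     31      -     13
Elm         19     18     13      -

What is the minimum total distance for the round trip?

With 3 stops there are 3!/2 = 3 distinct round trips (a route and its reverse cost the same).
Alder-Ash-Easton-Elm-Alder: 15+31+13+19 = 78
Alder-Ash-Elm-Easton-Alder: 15+18+13+32 = 78
Alder-Easton-Ash-Elm-Alder: 32+31+18+19 = 100
The minimum is 78.
One optimal route: Alder → Ash → Easton → Elm → Alder (or its reverse).

Minimum total distance: 78 blocks.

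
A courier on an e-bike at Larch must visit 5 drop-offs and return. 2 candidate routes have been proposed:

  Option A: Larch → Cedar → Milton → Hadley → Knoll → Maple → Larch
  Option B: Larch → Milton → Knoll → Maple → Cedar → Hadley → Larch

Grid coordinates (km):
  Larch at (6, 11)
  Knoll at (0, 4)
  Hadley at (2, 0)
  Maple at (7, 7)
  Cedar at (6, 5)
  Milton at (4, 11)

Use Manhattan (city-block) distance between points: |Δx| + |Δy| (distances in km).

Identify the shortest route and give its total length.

Option A: 6 + 8 + 13 + 6 + 10 + 5 = 48
Option B: 2 + 11 + 10 + 3 + 9 + 15 = 50

Shortest is Option A, total 48 km.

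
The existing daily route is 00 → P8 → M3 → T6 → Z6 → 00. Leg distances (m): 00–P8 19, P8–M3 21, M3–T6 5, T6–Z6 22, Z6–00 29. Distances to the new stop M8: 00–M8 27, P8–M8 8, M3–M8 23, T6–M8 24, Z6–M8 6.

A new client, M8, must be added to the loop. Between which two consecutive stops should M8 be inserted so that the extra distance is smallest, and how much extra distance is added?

Insertion cost between consecutive stops i–j is d(i,M8) + d(M8,j) − d(i,j):
  between 00 and P8: 27 + 8 − 19 = 16
  between P8 and M3: 8 + 23 − 21 = 10
  between M3 and T6: 23 + 24 − 5 = 42
  between T6 and Z6: 24 + 6 − 22 = 8
  between Z6 and 00: 6 + 27 − 29 = 4
Cheapest insertion is between Z6 and 00, adding 4.
New total = 96 + 4 = 100.

+4 m — insert M8 between Z6 and 00.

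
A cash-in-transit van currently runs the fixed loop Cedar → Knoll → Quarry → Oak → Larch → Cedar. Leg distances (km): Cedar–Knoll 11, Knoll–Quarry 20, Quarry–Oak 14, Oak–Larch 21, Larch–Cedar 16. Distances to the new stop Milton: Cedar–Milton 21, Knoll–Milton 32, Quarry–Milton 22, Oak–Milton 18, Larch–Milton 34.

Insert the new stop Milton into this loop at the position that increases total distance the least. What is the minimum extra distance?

Insertion cost between consecutive stops i–j is d(i,Milton) + d(Milton,j) − d(i,j):
  between Cedar and Knoll: 21 + 32 − 11 = 42
  between Knoll and Quarry: 32 + 22 − 20 = 34
  between Quarry and Oak: 22 + 18 − 14 = 26
  between Oak and Larch: 18 + 34 − 21 = 31
  between Larch and Cedar: 34 + 21 − 16 = 39
Cheapest insertion is between Quarry and Oak, adding 26.
New total = 82 + 26 = 108.

Minimum extra distance: 26 km, inserting Milton between Quarry and Oak.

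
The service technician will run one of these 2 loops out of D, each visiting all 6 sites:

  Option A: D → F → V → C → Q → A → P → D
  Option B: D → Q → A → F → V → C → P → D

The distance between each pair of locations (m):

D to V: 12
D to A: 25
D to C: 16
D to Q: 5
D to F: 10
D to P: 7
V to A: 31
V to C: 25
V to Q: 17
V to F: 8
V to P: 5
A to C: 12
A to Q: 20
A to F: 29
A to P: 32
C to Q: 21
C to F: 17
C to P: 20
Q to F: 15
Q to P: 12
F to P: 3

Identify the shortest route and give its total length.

114 m — Option B is the shortest.

Option A: 10 + 8 + 25 + 21 + 20 + 32 + 7 = 123
Option B: 5 + 20 + 29 + 8 + 25 + 20 + 7 = 114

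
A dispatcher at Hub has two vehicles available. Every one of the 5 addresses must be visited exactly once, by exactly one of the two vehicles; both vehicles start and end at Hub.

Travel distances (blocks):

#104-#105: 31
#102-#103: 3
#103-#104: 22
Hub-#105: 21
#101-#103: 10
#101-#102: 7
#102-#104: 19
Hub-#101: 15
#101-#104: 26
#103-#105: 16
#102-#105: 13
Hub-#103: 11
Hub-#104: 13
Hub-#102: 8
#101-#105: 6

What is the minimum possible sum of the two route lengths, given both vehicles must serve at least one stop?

Minimum combined distance: 74 blocks.

There are 2^4 − 1 = 15 ways to divide the 5 stops into two non-empty groups. For each, the best each vehicle can do is its own shortest tour through its group:
  {#101} + {#102, #103, #104, #105}: 30 + 71 = 101
  {#102} + {#101, #103, #104, #105}: 16 + 71 = 87
  {#101, #102} + {#103, #104, #105}: 30 + 71 = 101
  {#103} + {#101, #102, #104, #105}: 22 + 65 = 87
  {#101, #103} + {#102, #104, #105}: 36 + 65 = 101
  {#102, #103} + {#101, #104, #105}: 22 + 65 = 87
  … (15 splits in total)
  {#104} + {#101, #102, #103, #105}: 26 + 48 = 74  ← best
Best: vehicle 1 Hub → #104 → Hub = 26; vehicle 2 Hub → #101 → #105 → #102 → #103 → Hub = 48; combined 74.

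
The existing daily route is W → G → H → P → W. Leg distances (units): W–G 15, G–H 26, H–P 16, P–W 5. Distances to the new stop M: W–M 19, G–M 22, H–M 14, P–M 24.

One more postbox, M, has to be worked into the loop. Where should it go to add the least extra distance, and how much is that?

Insertion cost between consecutive stops i–j is d(i,M) + d(M,j) − d(i,j):
  between W and G: 19 + 22 − 15 = 26
  between G and H: 22 + 14 − 26 = 10
  between H and P: 14 + 24 − 16 = 22
  between P and W: 24 + 19 − 5 = 38
Cheapest insertion is between G and H, adding 10.
New total = 62 + 10 = 72.

Minimum extra distance: 10, inserting M between G and H.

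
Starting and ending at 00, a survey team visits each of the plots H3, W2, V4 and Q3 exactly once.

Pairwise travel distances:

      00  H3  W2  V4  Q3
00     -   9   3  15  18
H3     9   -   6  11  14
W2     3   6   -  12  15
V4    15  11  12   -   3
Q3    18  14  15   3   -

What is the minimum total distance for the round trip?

There are 12 distinct closed tours to check (reversals are equivalent).
00-H3-W2-V4-Q3-00: 9+6+12+3+18 = 48
00-H3-W2-Q3-V4-00: 9+6+15+3+15 = 48
00-H3-V4-W2-Q3-00: 9+11+12+15+18 = 65
00-H3-V4-Q3-W2-00: 9+11+3+15+3 = 41
00-H3-Q3-W2-V4-00: 9+14+15+12+15 = 65
00-H3-Q3-V4-W2-00: 9+14+3+12+3 = 41
00-W2-H3-V4-Q3-00: 3+6+11+3+18 = 41
00-W2-H3-Q3-V4-00: 3+6+14+3+15 = 41
00-W2-V4-H3-Q3-00: 3+12+11+14+18 = 58
00-W2-Q3-H3-V4-00: 3+15+14+11+15 = 58
00-V4-H3-W2-Q3-00: 15+11+6+15+18 = 65
00-V4-W2-H3-Q3-00: 15+12+6+14+18 = 65
The minimum is 41.
One optimal route: 00 → H3 → V4 → Q3 → W2 → 00 (or its reverse).

41 — the shortest possible round trip.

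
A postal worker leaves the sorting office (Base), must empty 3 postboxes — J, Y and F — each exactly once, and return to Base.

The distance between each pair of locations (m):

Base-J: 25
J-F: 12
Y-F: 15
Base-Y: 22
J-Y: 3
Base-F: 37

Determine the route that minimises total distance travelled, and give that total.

There are 3 distinct closed tours to check (reversals are equivalent).
Base→J→Y→F→Base: 25+3+15+37 = 80
Base→J→F→Y→Base: 25+12+15+22 = 74
Base→Y→J→F→Base: 22+3+12+37 = 74
The minimum is 74.
One optimal route: Base → J → F → Y → Base (or its reverse).

74 m — the shortest possible round trip.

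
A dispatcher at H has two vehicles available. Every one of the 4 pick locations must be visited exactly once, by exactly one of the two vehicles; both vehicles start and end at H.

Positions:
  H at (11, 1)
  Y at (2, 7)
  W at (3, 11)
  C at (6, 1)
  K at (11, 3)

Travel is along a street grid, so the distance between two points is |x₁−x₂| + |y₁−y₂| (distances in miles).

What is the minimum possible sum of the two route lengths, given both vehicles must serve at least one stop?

Try each way of splitting the stops between the two vehicles (each non-empty) and, for each split, find the best tour for each vehicle:
  {Y} + {W, C, K}: 30 + 36 = 66
  {W} + {Y, C, K}: 36 + 30 = 66
  {Y, W} + {C, K}: 38 + 14 = 52
  {C} + {Y, W, K}: 10 + 38 = 48
  {Y, C} + {W, K}: 30 + 36 = 66
  {W, C} + {Y, K}: 36 + 30 = 66
  … (7 splits in total)
  {Y, W, C} + {K}: 38 + 4 = 42  ← best
Best: vehicle 1 H → Y → W → C → H = 38; vehicle 2 H → K → H = 4; combined 42.

42 miles — the smallest possible combined total.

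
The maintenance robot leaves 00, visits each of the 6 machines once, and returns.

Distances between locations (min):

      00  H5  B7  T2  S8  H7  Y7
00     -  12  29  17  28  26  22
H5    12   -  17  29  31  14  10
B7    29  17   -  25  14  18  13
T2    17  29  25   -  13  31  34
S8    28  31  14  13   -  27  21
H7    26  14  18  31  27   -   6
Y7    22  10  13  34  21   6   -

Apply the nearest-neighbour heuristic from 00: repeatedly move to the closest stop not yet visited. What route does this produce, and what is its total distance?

Total distance 90 min via the nearest-neighbour route 00 → H5 → Y7 → H7 → B7 → S8 → T2 → 00.

At 00 the remaining stops are H5 12, T2 17, Y7 22, H7 26, S8 28, B7 29; go to H5.
At H5 the remaining stops are Y7 10, H7 14, B7 17, T2 29, S8 31; go to Y7.
At Y7 the remaining stops are H7 6, B7 13, S8 21, T2 34; go to H7.
At H7 the remaining stops are B7 18, S8 27, T2 31; go to B7.
At B7 the remaining stops are S8 14, T2 25; go to S8.
At S8 the remaining stops are T2 13; go to T2.
Return T2→00: 17.
Total = 12 + 10 + 6 + 18 + 14 + 13 + 17 = 90.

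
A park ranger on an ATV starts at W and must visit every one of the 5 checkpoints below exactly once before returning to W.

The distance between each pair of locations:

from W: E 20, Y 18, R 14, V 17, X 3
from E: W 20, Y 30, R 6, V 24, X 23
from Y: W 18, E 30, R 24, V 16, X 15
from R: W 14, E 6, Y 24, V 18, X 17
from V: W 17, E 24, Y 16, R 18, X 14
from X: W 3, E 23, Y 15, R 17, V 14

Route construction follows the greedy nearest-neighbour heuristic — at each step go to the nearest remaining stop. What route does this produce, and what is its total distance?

83 along W → X → V → Y → R → E → W.

At W the remaining stops are X 3, R 14, V 17, Y 18, E 20; go to X.
At X the remaining stops are V 14, Y 15, R 17, E 23; go to V.
At V the remaining stops are Y 16, R 18, E 24; go to Y.
At Y the remaining stops are R 24, E 30; go to R.
At R the remaining stops are E 6; go to E.
Return E→W: 20.
Total = 3 + 14 + 16 + 24 + 6 + 20 = 83.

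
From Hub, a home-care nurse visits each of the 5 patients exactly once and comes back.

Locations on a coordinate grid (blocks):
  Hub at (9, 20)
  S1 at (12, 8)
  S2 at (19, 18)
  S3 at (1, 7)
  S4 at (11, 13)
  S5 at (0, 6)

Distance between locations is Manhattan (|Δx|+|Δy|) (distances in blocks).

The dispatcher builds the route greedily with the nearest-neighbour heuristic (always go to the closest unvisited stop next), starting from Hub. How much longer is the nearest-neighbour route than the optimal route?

From Hub: S4=9, S2=12, S1=15, S3=21, S5=23 → choose S4 (9).
From S4: S1=6, S2=13, S3=16, S5=18 → choose S1 (6).
From S1: S3=12, S5=14, S2=17 → choose S3 (12).
From S3: S5=2, S2=29 → choose S5 (2).
From S5: S2=31 → choose S2 (31).
NN route Hub → S4 → S1 → S3 → S5 → S2 → Hub costs 72.
Optimal: Hub → S2 → S4 → S1 → S3 → S5 → Hub costs 68 (by enumerating all 60 distinct tours).
Excess = 72 − 68 = 4.

The nearest-neighbour route is 4 blocks longer than optimal.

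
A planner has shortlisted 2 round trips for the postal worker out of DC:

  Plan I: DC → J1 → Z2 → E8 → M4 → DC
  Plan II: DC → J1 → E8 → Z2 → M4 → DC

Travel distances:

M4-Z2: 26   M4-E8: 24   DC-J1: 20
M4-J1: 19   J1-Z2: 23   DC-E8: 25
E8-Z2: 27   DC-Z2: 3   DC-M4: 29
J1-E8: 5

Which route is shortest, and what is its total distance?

Plan I: 20 + 23 + 27 + 24 + 29 = 123
Plan II: 20 + 5 + 27 + 26 + 29 = 107

Shortest is Plan II, total 107.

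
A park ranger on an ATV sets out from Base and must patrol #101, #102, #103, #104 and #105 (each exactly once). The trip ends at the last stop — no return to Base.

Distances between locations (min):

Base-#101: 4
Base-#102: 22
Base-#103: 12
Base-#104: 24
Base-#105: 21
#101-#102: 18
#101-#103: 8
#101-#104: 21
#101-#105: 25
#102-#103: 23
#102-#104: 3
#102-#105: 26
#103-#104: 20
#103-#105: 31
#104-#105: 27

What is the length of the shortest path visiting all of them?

Minimum one-way distance = 61 min.

There are 5! = 120 possible orderings.
Base→#101→#102→#103→#104→#105: 4+18+23+20+27 = 92
Base→#101→#102→#103→#105→#104: 4+18+23+31+27 = 103
Base→#101→#102→#104→#103→#105: 4+18+3+20+31 = 76
Base→#101→#102→#104→#105→#103: 4+18+3+27+31 = 83
Base→#101→#102→#105→#103→#104: 4+18+26+31+20 = 99
Base→#101→#102→#105→#104→#103: 4+18+26+27+20 = 95
Base→#101→#103→#102→#104→#105: 4+8+23+3+27 = 65
Base→#101→#103→#102→#105→#104: 4+8+23+26+27 = 88
Base→#101→#103→#104→#102→#105: 4+8+20+3+26 = 61
Base→#101→#103→#104→#105→#102: 4+8+20+27+26 = 85
Base→#101→#103→#105→#102→#104: 4+8+31+26+3 = 72
Base→#101→#103→#105→#104→#102: 4+8+31+27+3 = 73
Base→#101→#104→#102→#103→#105: 4+21+3+23+31 = 82
Base→#101→#104→#102→#105→#103: 4+21+3+26+31 = 85
… (106 more)
The minimum is 61.
One shortest path: Base → #101 → #103 → #104 → #102 → #105.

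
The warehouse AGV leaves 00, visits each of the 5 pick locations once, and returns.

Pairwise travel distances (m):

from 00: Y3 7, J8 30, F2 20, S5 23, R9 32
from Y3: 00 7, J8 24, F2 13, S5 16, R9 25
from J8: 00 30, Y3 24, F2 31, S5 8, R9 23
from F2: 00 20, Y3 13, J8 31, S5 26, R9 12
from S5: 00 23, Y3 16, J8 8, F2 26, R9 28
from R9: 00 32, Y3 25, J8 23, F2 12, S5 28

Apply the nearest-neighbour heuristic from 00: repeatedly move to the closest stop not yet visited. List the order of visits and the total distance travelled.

From 00: distances to unvisited — Y3=7, F2=20, S5=23, J8=30, R9=32. Nearest is Y3 (7).
From Y3: distances to unvisited — F2=13, S5=16, J8=24, R9=25. Nearest is F2 (13).
From F2: distances to unvisited — R9=12, S5=26, J8=31. Nearest is R9 (12).
From R9: distances to unvisited — J8=23, S5=28. Nearest is J8 (23).
From J8: distances to unvisited — S5=8. Nearest is S5 (8).
Return S5→00: 23.
Total = 7 + 13 + 12 + 23 + 8 + 23 = 86.

Nearest-neighbour total = 86 m; route 00 → Y3 → F2 → R9 → J8 → S5 → 00.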